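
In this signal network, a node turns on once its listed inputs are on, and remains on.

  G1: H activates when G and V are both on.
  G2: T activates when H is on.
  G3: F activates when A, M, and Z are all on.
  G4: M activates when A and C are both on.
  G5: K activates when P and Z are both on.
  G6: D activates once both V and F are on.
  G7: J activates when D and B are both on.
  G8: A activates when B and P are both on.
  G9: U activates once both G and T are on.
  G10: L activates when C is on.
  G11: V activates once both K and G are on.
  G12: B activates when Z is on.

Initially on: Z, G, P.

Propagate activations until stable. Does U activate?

P and Z are on, so K activates (G5).
K and G are on, so V activates (G11).
G1: G and V on → H on.
H is on, so T activates (G2).
G and T are on, so U activates (G9).

Yes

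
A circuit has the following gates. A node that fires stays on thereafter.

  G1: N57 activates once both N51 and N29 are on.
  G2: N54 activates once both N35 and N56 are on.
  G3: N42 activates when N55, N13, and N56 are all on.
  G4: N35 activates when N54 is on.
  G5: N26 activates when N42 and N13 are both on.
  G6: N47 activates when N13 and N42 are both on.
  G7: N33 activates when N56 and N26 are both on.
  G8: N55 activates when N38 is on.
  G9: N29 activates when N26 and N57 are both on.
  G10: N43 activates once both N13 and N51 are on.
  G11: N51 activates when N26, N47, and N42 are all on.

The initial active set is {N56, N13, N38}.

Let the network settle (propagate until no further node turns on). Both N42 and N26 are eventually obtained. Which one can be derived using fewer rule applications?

N42

N42: N38 is on, so N55 activates (G8). G3: N55, N13, and N56 on → N42 on. [2 rule applications]
N26: G8: N38 on → N55 on. G3: N55, N13, and N56 on → N42 on. G5: N42 and N13 on → N26 on. [3 rule applications]
N42 needs fewer.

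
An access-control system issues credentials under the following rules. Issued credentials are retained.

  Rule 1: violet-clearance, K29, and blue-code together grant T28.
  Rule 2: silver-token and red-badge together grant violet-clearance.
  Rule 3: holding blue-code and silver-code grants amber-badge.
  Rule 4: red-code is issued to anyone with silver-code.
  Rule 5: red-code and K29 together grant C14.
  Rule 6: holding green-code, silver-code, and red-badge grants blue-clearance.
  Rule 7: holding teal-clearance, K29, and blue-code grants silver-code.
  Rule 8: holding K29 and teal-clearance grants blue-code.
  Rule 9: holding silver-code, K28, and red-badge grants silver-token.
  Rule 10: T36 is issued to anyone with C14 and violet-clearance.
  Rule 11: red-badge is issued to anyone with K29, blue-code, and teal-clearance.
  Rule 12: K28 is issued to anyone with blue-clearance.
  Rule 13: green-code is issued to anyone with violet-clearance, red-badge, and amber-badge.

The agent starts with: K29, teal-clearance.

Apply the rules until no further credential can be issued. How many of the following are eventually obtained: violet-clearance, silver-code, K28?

1

Holding K29 and teal-clearance grants blue-code (Rule 8).
Holding teal-clearance, K29, and blue-code grants silver-code (Rule 7).
violet-clearance would need silver-token and red-badge (Rule 2), but silver-token is never granted.
silver-code: reached.
K28 would need blue-clearance (Rule 12), but blue-clearance is never granted.
Reached: silver-code — 1 of the 3.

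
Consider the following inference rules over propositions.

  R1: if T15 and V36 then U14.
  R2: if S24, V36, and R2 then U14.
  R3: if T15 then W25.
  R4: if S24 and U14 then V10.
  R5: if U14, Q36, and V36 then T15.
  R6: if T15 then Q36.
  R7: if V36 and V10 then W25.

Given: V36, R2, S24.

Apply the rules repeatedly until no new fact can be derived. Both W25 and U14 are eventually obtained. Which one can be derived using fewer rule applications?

U14: From S24, V36, and R2, R2 gives U14. [1 rule application]
W25: S24, V36, and R2 hold, so U14 follows (R2). S24 and U14 hold, so V10 follows (R4). V36 and V10 hold, so W25 follows (R7). [3 rule applications]
U14 needs fewer.

U14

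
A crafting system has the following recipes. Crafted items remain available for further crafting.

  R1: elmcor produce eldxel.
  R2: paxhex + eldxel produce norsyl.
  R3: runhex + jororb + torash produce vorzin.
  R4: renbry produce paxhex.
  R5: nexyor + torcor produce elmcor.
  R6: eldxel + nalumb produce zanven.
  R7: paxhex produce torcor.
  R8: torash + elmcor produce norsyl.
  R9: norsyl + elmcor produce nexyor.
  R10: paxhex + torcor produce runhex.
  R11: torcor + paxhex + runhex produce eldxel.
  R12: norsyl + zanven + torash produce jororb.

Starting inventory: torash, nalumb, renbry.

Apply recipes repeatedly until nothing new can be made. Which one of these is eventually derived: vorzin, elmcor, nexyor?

vorzin

renbry → paxhex (R4).
paxhex → torcor (R7).
Using R10, paxhex and torcor make runhex.
torcor + paxhex + runhex → eldxel (R11).
Using R6, eldxel and nalumb make zanven.
Using R2, paxhex and eldxel make norsyl.
norsyl + zanven + torash → jororb (R12).
runhex + jororb + torash → vorzin (R3).
nexyor would need norsyl and elmcor (R9), but elmcor is never obtained. elmcor would need nexyor and torcor (R5), but nexyor is never obtained.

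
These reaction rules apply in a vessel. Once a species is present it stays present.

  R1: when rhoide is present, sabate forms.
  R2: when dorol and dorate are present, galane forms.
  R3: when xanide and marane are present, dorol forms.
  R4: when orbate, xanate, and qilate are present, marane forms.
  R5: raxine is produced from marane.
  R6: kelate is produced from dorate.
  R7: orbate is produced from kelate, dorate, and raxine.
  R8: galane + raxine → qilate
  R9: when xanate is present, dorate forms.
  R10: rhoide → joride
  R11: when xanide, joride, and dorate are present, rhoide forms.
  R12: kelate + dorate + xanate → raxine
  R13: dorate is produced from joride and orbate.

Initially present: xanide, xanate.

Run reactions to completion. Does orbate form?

xanate present → dorate forms (R9).
dorate present → kelate forms (R6).
kelate, dorate, and xanate present → raxine forms (R12).
kelate, dorate, and raxine present → orbate forms (R7).

Yes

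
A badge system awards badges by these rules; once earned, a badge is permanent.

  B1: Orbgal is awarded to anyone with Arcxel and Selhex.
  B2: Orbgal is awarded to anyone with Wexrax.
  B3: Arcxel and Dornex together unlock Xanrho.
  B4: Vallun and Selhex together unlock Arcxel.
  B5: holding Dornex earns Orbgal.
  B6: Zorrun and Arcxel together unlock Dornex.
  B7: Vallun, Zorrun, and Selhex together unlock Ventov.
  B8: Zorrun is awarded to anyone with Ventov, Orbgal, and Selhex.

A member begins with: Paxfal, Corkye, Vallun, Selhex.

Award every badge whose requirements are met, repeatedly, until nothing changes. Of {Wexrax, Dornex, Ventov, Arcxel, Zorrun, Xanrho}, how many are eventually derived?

1

With Vallun and Selhex, Arcxel is earned (B4).
No rule produces Wexrax, and it is not given.
Dornex would need Zorrun and Arcxel (B6), but Zorrun is never earned.
Ventov would need Vallun, Zorrun, and Selhex (B7), but Zorrun is never earned.
Arcxel: reached.
Zorrun would need Ventov, Orbgal, and Selhex (B8), but Ventov is never earned.
Xanrho would need Arcxel and Dornex (B3), but Dornex is never earned.
Reached: Arcxel — 1 of the 6.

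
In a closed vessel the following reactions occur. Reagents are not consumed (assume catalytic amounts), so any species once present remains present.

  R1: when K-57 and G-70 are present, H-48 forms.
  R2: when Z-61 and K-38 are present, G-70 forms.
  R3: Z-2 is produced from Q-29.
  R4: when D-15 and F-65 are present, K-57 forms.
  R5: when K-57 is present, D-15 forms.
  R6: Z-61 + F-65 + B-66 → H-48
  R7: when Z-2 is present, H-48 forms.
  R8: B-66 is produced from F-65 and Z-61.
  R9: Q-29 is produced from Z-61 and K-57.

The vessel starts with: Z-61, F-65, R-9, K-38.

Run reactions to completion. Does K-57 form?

K-57 would need D-15 and F-65 (R4), but D-15 never forms.

No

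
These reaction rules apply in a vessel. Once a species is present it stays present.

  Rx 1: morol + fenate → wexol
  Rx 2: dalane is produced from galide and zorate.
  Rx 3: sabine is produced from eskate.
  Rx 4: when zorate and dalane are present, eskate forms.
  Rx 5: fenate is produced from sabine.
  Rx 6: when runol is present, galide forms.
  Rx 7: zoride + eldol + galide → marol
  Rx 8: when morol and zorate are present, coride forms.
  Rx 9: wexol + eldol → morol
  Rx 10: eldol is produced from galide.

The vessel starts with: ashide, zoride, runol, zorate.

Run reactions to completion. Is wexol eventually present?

No

wexol would need morol and fenate (Rx 1), but morol never forms.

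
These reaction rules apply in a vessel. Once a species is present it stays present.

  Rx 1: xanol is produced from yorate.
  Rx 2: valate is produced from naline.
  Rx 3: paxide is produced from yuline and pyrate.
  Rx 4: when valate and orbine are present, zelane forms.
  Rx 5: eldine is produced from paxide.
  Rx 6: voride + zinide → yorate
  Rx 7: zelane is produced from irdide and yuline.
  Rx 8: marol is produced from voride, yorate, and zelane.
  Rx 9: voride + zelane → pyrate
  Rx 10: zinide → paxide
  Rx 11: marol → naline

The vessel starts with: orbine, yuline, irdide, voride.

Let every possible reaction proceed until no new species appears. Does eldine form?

Yes

irdide and yuline present → zelane forms (Rx 7).
voride and zelane present → pyrate forms (Rx 9).
yuline and pyrate present → paxide forms (Rx 3).
paxide present → eldine forms (Rx 5).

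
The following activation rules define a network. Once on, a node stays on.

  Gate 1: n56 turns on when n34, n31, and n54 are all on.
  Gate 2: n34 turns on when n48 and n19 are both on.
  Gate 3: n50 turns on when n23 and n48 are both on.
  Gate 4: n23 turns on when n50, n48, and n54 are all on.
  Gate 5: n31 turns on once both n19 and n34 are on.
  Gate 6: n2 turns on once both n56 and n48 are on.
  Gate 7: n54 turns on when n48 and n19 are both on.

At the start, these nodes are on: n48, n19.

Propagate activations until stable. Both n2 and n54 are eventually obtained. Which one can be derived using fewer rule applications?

n54

n54: n48 and n19 are on, so n54 turns on (Gate 7). [1 rule application]
n2: n48 and n19 are on, so n54 turns on (Gate 7). Gate 2: n48 and n19 on → n34 on. n19 and n34 are on, so n31 turns on (Gate 5). Gate 1: n34, n31, and n54 on → n56 on. n56 and n48 are on, so n2 turns on (Gate 6). [5 rule applications]
n54 needs fewer.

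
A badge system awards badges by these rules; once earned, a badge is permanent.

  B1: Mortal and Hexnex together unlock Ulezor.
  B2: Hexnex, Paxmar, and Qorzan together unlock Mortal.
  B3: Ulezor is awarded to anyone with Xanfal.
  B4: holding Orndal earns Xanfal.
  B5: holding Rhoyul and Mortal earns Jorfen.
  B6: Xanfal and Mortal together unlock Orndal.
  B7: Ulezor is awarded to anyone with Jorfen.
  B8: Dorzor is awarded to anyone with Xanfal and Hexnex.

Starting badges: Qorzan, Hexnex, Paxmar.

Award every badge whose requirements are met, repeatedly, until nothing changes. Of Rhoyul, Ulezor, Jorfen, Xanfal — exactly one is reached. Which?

Ulezor

With Hexnex, Paxmar, and Qorzan, Mortal is earned (B2).
With Mortal and Hexnex, Ulezor is earned (B1).
Xanfal would need Orndal (B4), but Orndal is never earned. No rule produces Rhoyul, and it is not given. Jorfen would need Rhoyul and Mortal (B5), but Rhoyul is never earned.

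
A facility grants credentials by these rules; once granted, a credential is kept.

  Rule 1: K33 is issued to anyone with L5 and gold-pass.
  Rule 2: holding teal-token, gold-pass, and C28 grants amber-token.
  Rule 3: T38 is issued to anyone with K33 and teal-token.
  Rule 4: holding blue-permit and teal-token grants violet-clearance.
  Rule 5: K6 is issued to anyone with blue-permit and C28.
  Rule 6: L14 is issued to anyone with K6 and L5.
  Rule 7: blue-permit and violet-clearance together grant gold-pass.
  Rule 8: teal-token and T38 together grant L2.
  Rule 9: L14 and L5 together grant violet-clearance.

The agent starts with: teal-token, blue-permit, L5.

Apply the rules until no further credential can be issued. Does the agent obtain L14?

No

L14 would need K6 and L5 (Rule 6), but K6 is never granted.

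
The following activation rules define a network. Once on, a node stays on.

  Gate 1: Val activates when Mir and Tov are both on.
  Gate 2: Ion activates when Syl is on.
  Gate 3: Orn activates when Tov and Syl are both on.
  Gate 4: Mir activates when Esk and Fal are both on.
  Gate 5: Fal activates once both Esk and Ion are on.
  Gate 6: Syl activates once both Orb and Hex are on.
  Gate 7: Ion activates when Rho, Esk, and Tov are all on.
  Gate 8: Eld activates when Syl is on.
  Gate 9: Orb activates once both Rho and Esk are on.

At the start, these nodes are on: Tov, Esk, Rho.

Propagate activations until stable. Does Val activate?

Yes

Rho, Esk, and Tov are on, so Ion activates (Gate 7).
Gate 5: Esk and Ion on → Fal on.
Esk and Fal are on, so Mir activates (Gate 4).
Mir and Tov are on, so Val activates (Gate 1).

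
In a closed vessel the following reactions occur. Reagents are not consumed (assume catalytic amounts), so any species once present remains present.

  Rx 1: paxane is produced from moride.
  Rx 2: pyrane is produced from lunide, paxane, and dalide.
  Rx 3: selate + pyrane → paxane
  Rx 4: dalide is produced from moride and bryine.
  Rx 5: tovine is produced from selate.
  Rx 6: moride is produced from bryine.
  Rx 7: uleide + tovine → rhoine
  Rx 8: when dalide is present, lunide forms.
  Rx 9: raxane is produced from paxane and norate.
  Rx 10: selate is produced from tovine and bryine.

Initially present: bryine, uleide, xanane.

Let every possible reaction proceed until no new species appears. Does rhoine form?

No

rhoine would need uleide and tovine (Rx 7), but tovine never forms.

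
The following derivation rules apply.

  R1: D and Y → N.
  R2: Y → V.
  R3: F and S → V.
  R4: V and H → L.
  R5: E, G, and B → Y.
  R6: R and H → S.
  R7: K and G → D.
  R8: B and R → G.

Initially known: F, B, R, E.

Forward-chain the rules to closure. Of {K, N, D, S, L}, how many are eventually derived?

0

No rule produces K, and it is not given.
N would need D and Y (R1), but D is never established.
D would need K and G (R7), but K is never established.
S would need R and H (R6), but H is never established.
L would need V and H (R4), but H is never established.
None of the 5 are reached.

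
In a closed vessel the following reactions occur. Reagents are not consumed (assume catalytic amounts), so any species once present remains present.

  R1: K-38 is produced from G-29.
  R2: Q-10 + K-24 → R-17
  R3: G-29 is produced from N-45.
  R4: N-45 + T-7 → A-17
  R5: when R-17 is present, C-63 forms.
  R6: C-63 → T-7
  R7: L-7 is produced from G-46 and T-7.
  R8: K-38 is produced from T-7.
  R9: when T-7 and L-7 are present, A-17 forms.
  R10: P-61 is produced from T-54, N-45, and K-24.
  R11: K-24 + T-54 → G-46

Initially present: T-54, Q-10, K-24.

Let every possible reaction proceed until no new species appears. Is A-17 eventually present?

Yes

Q-10 and K-24 present → R-17 forms (R2).
K-24 and T-54 present → G-46 forms (R11).
R-17 present → C-63 forms (R5).
C-63 present → T-7 forms (R6).
G-46 and T-7 present → L-7 forms (R7).
T-7 and L-7 present → A-17 forms (R9).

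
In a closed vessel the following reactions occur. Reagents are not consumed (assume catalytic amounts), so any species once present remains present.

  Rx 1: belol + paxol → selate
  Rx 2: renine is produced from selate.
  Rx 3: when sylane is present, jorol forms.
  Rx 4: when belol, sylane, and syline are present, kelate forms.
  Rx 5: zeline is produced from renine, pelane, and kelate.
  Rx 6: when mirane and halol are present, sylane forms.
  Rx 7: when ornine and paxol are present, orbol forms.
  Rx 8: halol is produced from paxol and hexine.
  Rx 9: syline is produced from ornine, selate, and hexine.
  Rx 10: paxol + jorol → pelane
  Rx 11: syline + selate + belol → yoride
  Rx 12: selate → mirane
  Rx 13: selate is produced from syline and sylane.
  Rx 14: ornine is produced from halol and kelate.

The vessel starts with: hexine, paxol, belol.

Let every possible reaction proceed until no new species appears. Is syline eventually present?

No

syline would need ornine, selate, and hexine (Rx 9), but ornine never forms.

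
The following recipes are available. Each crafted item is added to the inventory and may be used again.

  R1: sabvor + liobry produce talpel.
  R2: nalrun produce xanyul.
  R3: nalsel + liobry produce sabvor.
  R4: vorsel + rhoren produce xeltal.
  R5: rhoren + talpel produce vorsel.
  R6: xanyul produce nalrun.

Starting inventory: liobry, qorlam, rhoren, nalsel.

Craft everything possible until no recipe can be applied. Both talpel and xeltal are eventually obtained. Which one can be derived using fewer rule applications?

talpel: nalsel + liobry → sabvor (R3). Using R1, sabvor and liobry make talpel. [2 rule applications]
xeltal: nalsel + liobry → sabvor (R3). Using R1, sabvor and liobry make talpel. Using R5, rhoren and talpel make vorsel. Using R4, vorsel and rhoren make xeltal. [4 rule applications]
talpel needs fewer.

talpel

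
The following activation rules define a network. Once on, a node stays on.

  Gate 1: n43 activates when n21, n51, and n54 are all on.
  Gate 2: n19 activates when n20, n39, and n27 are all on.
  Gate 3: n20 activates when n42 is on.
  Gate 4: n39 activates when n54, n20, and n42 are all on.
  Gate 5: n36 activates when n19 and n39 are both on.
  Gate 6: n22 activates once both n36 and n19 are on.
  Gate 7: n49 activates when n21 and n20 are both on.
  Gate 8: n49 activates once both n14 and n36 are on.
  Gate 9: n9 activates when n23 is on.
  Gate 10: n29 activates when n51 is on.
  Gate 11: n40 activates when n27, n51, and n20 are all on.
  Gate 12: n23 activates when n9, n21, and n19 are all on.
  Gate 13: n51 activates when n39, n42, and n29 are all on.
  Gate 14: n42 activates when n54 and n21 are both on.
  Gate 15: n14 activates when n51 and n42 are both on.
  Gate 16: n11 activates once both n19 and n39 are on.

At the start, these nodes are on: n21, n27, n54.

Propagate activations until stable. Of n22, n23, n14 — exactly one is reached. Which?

n54 and n21 are on, so n42 activates (Gate 14).
n42 is on, so n20 activates (Gate 3).
Gate 4: n54, n20, and n42 on → n39 on.
Gate 2: n20, n39, and n27 on → n19 on.
n19 and n39 are on, so n36 activates (Gate 5).
n36 and n19 are on, so n22 activates (Gate 6).
n14 would need n51 and n42 (Gate 15), but n51 never turns on. n23 would need n9, n21, and n19 (Gate 12), but n9 never turns on.

n22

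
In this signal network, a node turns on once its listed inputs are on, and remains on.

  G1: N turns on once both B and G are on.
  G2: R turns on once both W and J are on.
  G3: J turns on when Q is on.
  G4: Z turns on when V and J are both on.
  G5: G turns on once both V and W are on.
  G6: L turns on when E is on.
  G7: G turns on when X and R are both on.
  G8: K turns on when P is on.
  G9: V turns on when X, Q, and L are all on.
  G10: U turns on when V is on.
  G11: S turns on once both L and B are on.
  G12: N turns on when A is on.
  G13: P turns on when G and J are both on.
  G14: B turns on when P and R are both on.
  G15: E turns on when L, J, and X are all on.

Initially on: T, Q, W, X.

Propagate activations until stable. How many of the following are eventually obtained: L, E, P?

1

G3: Q on → J on.
W and J are on, so R turns on (G2).
G7: X and R on → G on.
G and J are on, so P turns on (G13).
L would need E (G6), but E never turns on.
E would need L, J, and X (G15), but L never turns on.
P: reached.
Reached: P — 1 of the 3.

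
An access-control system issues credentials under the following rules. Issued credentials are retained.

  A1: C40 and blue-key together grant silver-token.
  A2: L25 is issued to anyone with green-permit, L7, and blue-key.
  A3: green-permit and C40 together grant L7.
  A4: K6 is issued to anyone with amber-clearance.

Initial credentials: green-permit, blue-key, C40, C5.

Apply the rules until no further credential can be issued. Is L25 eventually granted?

Holding green-permit and C40 grants L7 (A3).
Holding green-permit, L7, and blue-key grants L25 (A2).

Yes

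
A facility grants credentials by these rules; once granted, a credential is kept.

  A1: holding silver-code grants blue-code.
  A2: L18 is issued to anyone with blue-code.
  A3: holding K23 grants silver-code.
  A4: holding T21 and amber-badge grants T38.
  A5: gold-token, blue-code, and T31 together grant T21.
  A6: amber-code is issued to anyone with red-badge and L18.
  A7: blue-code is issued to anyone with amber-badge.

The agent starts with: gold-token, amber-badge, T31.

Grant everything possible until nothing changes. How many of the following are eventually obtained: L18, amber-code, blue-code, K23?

2

Holding amber-badge grants blue-code (A7).
Holding blue-code grants L18 (A2).
L18: reached.
amber-code would need red-badge and L18 (A6), but red-badge is never granted.
blue-code: reached.
No rule produces K23, and it is not given.
Reached: L18 and blue-code — 2 of the 4.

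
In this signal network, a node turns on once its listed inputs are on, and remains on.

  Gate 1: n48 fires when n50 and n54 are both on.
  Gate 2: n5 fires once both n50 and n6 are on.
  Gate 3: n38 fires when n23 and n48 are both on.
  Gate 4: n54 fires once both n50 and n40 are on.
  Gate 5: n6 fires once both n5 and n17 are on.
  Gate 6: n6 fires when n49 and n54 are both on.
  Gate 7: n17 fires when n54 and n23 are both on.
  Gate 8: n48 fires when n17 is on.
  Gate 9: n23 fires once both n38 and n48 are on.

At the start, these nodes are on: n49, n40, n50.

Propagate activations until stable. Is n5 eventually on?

n50 and n40 are on, so n54 fires (Gate 4).
n49 and n54 are on, so n6 fires (Gate 6).
Gate 2: n50 and n6 on → n5 on.

Yes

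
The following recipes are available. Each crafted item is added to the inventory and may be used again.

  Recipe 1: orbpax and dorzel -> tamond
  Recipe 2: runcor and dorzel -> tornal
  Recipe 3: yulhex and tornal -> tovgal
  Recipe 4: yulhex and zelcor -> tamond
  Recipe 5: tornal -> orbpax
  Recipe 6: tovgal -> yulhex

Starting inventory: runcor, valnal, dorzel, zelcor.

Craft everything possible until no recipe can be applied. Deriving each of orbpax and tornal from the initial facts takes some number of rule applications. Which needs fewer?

tornal: Using Recipe 2, runcor and dorzel make tornal. [1 rule application]
orbpax: runcor and dorzel -> tornal (Recipe 2). tornal -> orbpax (Recipe 5). [2 rule applications]
tornal needs fewer.

tornal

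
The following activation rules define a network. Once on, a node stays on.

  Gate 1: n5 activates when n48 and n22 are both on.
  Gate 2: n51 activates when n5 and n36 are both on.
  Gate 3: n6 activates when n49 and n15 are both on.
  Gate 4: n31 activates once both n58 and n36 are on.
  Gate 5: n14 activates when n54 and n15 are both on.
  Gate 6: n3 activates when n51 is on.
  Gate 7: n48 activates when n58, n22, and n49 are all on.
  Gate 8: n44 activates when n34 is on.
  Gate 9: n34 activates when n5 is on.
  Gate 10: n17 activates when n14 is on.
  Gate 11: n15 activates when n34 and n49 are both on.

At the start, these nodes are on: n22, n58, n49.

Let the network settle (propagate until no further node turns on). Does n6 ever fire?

Yes

Gate 7: n58, n22, and n49 on → n48 on.
n48 and n22 are on, so n5 activates (Gate 1).
n5 is on, so n34 activates (Gate 9).
Gate 11: n34 and n49 on → n15 on.
n49 and n15 are on, so n6 activates (Gate 3).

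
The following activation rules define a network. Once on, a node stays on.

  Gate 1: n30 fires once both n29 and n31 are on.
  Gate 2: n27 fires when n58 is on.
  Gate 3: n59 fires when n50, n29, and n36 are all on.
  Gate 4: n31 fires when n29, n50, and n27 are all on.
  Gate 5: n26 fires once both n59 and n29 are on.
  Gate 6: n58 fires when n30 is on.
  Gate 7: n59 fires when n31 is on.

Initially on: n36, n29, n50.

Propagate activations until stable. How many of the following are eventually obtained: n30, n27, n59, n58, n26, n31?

n50, n29, and n36 are on, so n59 fires (Gate 3).
n59 and n29 are on, so n26 fires (Gate 5).
n30 would need n29 and n31 (Gate 1), but n31 never turns on.
n27 would need n58 (Gate 2), but n58 never turns on.
n59: reached.
n58 would need n30 (Gate 6), but n30 never turns on.
n26: reached.
n31 would need n29, n50, and n27 (Gate 4), but n27 never turns on.
Reached: n59 and n26 — 2 of the 6.

2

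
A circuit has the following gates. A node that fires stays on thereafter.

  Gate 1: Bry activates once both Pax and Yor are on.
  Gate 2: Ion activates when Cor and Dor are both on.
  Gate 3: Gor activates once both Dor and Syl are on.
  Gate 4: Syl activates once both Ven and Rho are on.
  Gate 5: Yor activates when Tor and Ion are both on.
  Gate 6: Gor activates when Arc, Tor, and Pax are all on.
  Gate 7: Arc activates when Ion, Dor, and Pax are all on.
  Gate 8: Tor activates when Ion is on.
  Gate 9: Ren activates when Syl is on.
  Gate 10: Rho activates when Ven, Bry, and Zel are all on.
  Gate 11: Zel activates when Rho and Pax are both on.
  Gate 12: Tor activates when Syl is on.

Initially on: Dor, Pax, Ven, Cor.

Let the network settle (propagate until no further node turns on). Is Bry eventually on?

Gate 2: Cor and Dor on → Ion on.
Gate 8: Ion on → Tor on.
Gate 5: Tor and Ion on → Yor on.
Pax and Yor are on, so Bry activates (Gate 1).

Yes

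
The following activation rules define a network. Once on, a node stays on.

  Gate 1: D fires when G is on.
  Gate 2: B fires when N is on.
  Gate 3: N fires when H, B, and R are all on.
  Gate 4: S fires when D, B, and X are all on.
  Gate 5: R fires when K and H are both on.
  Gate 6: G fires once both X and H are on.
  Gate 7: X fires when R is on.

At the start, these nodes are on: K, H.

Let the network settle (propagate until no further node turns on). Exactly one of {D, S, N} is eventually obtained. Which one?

Gate 5: K and H on → R on.
R is on, so X fires (Gate 7).
Gate 6: X and H on → G on.
Gate 1: G on → D on.
S would need D, B, and X (Gate 4), but B never turns on. N would need H, B, and R (Gate 3), but B never turns on.

D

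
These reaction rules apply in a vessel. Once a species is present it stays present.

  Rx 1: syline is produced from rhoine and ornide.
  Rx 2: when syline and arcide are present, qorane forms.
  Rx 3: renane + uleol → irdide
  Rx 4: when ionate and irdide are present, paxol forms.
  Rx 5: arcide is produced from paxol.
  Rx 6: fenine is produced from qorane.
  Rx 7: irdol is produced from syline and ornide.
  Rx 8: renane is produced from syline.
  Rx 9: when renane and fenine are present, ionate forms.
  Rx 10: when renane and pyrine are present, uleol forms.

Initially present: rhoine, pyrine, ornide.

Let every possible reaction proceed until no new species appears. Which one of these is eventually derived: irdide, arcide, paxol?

irdide

rhoine and ornide present → syline forms (Rx 1).
syline present → renane forms (Rx 8).
renane and pyrine present → uleol forms (Rx 10).
renane and uleol present → irdide forms (Rx 3).
paxol would need ionate and irdide (Rx 4), but ionate never forms. arcide would need paxol (Rx 5), but paxol never forms.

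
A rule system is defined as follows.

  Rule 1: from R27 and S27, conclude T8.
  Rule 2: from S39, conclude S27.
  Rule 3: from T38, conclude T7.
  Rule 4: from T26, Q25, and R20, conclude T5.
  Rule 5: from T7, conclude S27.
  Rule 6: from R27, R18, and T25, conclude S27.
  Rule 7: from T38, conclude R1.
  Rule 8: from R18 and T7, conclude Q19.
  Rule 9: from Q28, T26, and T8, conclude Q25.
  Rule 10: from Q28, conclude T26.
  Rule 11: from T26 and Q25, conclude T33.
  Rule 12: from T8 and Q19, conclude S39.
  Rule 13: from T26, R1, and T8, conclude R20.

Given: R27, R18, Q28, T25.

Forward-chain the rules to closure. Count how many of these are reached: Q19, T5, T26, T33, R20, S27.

3

R27, R18, and T25 hold, so S27 follows (Rule 6).
From Q28, Rule 10 gives T26.
R27 and S27 hold, so T8 follows (Rule 1).
From Q28, T26, and T8, Rule 9 gives Q25.
From T26 and Q25, Rule 11 gives T33.
Q19 would need R18 and T7 (Rule 8), but T7 is never established.
T5 would need T26, Q25, and R20 (Rule 4), but R20 is never established.
T26: reached.
T33: reached.
R20 would need T26, R1, and T8 (Rule 13), but R1 is never established.
S27: reached.
Reached: T26, T33, and S27 — 3 of the 6.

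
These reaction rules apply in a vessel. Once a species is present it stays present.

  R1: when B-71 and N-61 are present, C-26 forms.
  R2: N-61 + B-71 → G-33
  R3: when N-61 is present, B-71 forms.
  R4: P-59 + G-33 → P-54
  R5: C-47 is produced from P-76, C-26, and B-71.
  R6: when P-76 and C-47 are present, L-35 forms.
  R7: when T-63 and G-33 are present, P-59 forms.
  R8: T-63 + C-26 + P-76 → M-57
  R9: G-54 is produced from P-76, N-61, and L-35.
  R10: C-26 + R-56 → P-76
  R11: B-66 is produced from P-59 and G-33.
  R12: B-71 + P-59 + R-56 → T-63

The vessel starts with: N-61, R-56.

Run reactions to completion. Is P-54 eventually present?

P-54 would need P-59 and G-33 (R4), but P-59 never forms.

No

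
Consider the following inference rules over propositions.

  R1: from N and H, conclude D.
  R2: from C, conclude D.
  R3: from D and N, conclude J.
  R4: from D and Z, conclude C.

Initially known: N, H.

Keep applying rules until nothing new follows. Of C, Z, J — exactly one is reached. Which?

N and H hold, so D follows (R1).
From D and N, R3 gives J.
No rule produces Z, and it is not given. C would need D and Z (R4), but Z is never established.

J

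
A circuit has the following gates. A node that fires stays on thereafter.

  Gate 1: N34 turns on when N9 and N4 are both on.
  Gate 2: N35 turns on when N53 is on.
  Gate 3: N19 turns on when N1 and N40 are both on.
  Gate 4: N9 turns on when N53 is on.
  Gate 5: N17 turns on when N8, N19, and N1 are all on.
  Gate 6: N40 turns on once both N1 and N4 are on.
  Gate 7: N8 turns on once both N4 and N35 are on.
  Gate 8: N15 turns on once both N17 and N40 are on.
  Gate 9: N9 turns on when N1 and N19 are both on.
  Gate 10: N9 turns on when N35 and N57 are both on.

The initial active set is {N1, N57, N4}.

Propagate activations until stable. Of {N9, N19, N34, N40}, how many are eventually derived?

N1 and N4 are on, so N40 turns on (Gate 6).
N1 and N40 are on, so N19 turns on (Gate 3).
Gate 9: N1 and N19 on → N9 on.
Gate 1: N9 and N4 on → N34 on.
N9: reached.
N19: reached.
N34: reached.
N40: reached.
All 4 are reached.

4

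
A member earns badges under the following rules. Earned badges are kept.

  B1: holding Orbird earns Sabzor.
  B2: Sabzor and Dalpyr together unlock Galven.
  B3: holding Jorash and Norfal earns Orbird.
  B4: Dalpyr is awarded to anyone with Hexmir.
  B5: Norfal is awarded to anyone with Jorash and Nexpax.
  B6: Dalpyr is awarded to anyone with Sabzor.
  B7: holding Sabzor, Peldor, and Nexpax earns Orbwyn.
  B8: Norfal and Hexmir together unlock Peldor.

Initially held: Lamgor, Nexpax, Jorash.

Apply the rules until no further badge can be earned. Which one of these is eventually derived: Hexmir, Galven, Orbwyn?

Galven

With Jorash and Nexpax, Norfal is earned (B5).
With Jorash and Norfal, Orbird is earned (B3).
With Orbird, Sabzor is earned (B1).
With Sabzor, Dalpyr is earned (B6).
With Sabzor and Dalpyr, Galven is earned (B2).
No rule produces Hexmir, and it is not given. Orbwyn would need Sabzor, Peldor, and Nexpax (B7), but Peldor is never earned.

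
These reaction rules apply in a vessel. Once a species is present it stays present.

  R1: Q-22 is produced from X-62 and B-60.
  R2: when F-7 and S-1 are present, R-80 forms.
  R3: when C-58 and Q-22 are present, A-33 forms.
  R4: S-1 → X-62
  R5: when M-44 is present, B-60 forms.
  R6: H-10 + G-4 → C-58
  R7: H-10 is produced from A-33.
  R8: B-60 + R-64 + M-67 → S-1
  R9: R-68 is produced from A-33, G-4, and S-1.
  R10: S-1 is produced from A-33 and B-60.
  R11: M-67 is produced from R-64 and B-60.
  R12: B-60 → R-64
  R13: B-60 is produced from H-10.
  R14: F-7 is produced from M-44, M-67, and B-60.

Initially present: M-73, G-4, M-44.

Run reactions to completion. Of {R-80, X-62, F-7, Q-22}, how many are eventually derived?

4

M-44 present → B-60 forms (R5).
B-60 present → R-64 forms (R12).
R-64 and B-60 present → M-67 forms (R11).
B-60, R-64, and M-67 present → S-1 forms (R8).
M-44, M-67, and B-60 present → F-7 forms (R14).
S-1 present → X-62 forms (R4).
F-7 and S-1 present → R-80 forms (R2).
X-62 and B-60 present → Q-22 forms (R1).
R-80: reached.
X-62: reached.
F-7: reached.
Q-22: reached.
All 4 are reached.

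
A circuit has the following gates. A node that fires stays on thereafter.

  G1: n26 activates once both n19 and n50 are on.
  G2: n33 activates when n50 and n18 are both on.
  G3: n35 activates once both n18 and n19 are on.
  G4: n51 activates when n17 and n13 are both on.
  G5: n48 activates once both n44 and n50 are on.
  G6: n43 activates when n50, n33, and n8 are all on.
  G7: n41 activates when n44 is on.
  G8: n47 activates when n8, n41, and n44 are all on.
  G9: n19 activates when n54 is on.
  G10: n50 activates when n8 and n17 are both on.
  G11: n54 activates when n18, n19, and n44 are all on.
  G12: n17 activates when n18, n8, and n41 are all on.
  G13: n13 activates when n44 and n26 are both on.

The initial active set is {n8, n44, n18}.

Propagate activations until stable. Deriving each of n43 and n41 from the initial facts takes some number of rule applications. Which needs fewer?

n41: G7: n44 on → n41 on. [1 rule application]
n43: n44 is on, so n41 activates (G7). n18, n8, and n41 are on, so n17 activates (G12). G10: n8 and n17 on → n50 on. n50 and n18 are on, so n33 activates (G2). G6: n50, n33, and n8 on → n43 on. [5 rule applications]
n41 needs fewer.

n41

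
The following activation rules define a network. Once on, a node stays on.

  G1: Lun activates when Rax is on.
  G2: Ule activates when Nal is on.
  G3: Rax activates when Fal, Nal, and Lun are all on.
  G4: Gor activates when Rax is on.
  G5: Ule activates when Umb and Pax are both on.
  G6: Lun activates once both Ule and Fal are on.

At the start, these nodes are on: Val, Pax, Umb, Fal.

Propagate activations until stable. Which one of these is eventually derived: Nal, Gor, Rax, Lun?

Lun

G5: Umb and Pax on → Ule on.
Ule and Fal are on, so Lun activates (G6).
No rule produces Nal, and it is not given. Gor would need Rax (G4), but Rax never turns on. Rax would need Fal, Nal, and Lun (G3), but Nal never turns on.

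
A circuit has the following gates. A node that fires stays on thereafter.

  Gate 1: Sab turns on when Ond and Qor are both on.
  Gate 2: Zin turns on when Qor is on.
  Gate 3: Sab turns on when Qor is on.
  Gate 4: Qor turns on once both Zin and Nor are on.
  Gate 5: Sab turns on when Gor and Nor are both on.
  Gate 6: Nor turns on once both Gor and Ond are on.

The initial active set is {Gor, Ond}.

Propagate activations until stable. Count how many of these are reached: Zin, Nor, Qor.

Gate 6: Gor and Ond on → Nor on.
Zin would need Qor (Gate 2), but Qor never turns on.
Nor: reached.
Qor would need Zin and Nor (Gate 4), but Zin never turns on.
Reached: Nor — 1 of the 3.

1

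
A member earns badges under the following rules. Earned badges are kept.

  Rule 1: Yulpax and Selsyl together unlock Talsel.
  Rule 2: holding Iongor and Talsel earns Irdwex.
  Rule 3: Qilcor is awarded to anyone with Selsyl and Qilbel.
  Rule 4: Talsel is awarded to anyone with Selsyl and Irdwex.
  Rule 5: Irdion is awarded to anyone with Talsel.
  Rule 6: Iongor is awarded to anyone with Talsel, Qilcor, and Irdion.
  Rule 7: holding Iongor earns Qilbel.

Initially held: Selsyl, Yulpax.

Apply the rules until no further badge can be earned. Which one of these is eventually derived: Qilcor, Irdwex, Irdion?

Irdion

With Yulpax and Selsyl, Talsel is earned (Rule 1).
With Talsel, Irdion is earned (Rule 5).
Irdwex would need Iongor and Talsel (Rule 2), but Iongor is never earned. Qilcor would need Selsyl and Qilbel (Rule 3), but Qilbel is never earned.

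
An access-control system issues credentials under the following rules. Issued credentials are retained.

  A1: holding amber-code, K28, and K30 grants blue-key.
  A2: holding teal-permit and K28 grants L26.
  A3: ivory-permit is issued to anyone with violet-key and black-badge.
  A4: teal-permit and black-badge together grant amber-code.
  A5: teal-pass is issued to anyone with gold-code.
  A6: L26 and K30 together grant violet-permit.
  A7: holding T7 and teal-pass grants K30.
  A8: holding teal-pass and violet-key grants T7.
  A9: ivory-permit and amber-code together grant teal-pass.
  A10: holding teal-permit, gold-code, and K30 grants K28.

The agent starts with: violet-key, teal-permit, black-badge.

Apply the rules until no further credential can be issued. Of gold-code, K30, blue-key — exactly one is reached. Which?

Holding teal-permit and black-badge grants amber-code (A4).
Holding violet-key and black-badge grants ivory-permit (A3).
Holding ivory-permit and amber-code grants teal-pass (A9).
Holding teal-pass and violet-key grants T7 (A8).
Holding T7 and teal-pass grants K30 (A7).
blue-key would need amber-code, K28, and K30 (A1), but K28 is never granted. No rule produces gold-code, and it is not given.

K30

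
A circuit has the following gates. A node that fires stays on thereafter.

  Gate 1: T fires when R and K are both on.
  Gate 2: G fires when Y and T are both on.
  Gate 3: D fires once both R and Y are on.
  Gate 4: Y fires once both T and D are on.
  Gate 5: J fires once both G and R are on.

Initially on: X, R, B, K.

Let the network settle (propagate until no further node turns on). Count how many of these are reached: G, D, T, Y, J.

R and K are on, so T fires (Gate 1).
G would need Y and T (Gate 2), but Y never turns on.
D would need R and Y (Gate 3), but Y never turns on.
T: reached.
Y would need T and D (Gate 4), but D never turns on.
J would need G and R (Gate 5), but G never turns on.
Reached: T — 1 of the 5.

1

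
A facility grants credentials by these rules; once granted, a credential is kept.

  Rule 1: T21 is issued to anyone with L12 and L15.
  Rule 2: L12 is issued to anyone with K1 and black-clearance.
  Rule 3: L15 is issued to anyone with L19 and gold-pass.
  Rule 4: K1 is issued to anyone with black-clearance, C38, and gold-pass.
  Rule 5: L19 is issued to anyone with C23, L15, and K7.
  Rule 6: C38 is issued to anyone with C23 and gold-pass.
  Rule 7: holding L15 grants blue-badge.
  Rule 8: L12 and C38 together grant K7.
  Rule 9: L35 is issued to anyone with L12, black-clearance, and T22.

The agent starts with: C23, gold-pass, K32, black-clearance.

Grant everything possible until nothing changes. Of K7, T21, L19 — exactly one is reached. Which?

Holding C23 and gold-pass grants C38 (Rule 6).
Holding black-clearance, C38, and gold-pass grants K1 (Rule 4).
Holding K1 and black-clearance grants L12 (Rule 2).
Holding L12 and C38 grants K7 (Rule 8).
T21 would need L12 and L15 (Rule 1), but L15 is never granted. L19 would need C23, L15, and K7 (Rule 5), but L15 is never granted.

K7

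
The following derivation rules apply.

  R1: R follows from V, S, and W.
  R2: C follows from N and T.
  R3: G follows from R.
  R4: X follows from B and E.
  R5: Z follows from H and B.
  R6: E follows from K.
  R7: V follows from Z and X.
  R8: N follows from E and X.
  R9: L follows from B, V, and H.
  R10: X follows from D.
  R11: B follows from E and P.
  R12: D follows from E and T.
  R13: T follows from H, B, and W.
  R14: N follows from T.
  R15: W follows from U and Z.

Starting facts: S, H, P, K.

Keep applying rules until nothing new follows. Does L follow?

Yes

From K, R6 gives E.
From E and P, R11 gives B.
B and E hold, so X follows (R4).
H and B hold, so Z follows (R5).
Z and X hold, so V follows (R7).
From B, V, and H, R9 gives L.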